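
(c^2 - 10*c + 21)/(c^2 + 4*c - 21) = (c - 7)/(c + 7)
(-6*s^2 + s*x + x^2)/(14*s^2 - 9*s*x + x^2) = (3*s + x)/(-7*s + x)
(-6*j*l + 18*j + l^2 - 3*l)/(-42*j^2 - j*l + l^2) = (6*j*l - 18*j - l^2 + 3*l)/(42*j^2 + j*l - l^2)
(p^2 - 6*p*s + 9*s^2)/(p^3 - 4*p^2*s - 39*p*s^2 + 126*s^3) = (p - 3*s)/(p^2 - p*s - 42*s^2)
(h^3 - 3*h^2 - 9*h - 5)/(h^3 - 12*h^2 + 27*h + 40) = (h + 1)/(h - 8)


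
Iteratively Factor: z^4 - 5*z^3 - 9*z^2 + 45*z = (z)*(z^3 - 5*z^2 - 9*z + 45) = z*(z - 3)*(z^2 - 2*z - 15) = z*(z - 5)*(z - 3)*(z + 3)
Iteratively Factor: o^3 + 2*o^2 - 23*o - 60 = (o - 5)*(o^2 + 7*o + 12) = (o - 5)*(o + 3)*(o + 4)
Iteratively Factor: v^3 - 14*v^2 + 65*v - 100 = (v - 5)*(v^2 - 9*v + 20) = (v - 5)*(v - 4)*(v - 5)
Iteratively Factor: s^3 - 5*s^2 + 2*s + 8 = (s + 1)*(s^2 - 6*s + 8) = (s - 2)*(s + 1)*(s - 4)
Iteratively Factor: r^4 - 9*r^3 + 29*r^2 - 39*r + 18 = (r - 3)*(r^3 - 6*r^2 + 11*r - 6) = (r - 3)^2*(r^2 - 3*r + 2) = (r - 3)^2*(r - 2)*(r - 1)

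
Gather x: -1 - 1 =-2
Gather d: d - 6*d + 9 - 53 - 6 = -5*d - 50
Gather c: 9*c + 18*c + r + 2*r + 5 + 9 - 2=27*c + 3*r + 12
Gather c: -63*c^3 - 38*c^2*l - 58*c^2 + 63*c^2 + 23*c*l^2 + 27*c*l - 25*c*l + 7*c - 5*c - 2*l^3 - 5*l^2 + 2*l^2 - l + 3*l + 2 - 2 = -63*c^3 + c^2*(5 - 38*l) + c*(23*l^2 + 2*l + 2) - 2*l^3 - 3*l^2 + 2*l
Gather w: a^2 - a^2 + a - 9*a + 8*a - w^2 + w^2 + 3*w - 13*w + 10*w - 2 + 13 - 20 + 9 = 0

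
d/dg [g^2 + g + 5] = 2*g + 1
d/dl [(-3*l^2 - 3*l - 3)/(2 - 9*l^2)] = 3*(-9*l^2 - 22*l - 2)/(81*l^4 - 36*l^2 + 4)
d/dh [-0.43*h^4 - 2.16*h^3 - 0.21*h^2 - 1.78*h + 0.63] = -1.72*h^3 - 6.48*h^2 - 0.42*h - 1.78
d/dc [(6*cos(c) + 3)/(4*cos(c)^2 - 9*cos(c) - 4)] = 3*(8*cos(c)^2 + 8*cos(c) - 1)*sin(c)/(4*sin(c)^2 + 9*cos(c))^2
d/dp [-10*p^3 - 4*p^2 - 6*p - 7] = -30*p^2 - 8*p - 6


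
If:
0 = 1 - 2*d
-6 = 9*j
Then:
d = 1/2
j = -2/3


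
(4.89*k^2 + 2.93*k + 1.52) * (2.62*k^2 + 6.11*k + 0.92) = 12.8118*k^4 + 37.5545*k^3 + 26.3835*k^2 + 11.9828*k + 1.3984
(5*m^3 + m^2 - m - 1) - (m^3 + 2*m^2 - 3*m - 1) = 4*m^3 - m^2 + 2*m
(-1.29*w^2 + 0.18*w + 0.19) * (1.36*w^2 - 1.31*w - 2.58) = -1.7544*w^4 + 1.9347*w^3 + 3.3508*w^2 - 0.7133*w - 0.4902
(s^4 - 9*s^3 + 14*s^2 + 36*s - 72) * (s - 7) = s^5 - 16*s^4 + 77*s^3 - 62*s^2 - 324*s + 504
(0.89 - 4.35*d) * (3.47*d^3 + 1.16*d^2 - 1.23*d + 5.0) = -15.0945*d^4 - 1.9577*d^3 + 6.3829*d^2 - 22.8447*d + 4.45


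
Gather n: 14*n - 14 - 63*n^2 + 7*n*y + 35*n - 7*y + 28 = -63*n^2 + n*(7*y + 49) - 7*y + 14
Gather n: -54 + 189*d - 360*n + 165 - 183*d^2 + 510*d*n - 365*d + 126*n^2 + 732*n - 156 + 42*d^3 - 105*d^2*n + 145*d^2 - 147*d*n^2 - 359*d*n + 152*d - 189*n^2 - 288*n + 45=42*d^3 - 38*d^2 - 24*d + n^2*(-147*d - 63) + n*(-105*d^2 + 151*d + 84)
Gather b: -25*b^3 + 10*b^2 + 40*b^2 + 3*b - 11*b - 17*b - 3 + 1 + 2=-25*b^3 + 50*b^2 - 25*b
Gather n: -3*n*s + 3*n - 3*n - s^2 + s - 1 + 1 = -3*n*s - s^2 + s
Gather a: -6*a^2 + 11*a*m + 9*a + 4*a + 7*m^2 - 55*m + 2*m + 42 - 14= -6*a^2 + a*(11*m + 13) + 7*m^2 - 53*m + 28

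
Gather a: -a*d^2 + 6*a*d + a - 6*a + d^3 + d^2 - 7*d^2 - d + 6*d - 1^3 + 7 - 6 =a*(-d^2 + 6*d - 5) + d^3 - 6*d^2 + 5*d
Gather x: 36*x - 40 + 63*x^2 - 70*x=63*x^2 - 34*x - 40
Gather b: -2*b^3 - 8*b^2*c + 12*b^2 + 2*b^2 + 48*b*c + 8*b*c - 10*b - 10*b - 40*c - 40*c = -2*b^3 + b^2*(14 - 8*c) + b*(56*c - 20) - 80*c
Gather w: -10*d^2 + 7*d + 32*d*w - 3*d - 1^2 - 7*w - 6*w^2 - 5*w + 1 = -10*d^2 + 4*d - 6*w^2 + w*(32*d - 12)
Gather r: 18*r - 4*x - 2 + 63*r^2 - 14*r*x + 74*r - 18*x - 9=63*r^2 + r*(92 - 14*x) - 22*x - 11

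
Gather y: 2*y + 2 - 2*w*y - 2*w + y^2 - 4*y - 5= -2*w + y^2 + y*(-2*w - 2) - 3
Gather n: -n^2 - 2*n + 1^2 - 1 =-n^2 - 2*n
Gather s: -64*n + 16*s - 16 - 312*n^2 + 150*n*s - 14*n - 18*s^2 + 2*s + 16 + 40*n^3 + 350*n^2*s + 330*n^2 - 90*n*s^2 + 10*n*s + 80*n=40*n^3 + 18*n^2 + 2*n + s^2*(-90*n - 18) + s*(350*n^2 + 160*n + 18)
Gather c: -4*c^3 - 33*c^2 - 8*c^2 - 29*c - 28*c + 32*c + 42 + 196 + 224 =-4*c^3 - 41*c^2 - 25*c + 462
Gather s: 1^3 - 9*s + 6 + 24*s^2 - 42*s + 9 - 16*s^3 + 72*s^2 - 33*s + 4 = -16*s^3 + 96*s^2 - 84*s + 20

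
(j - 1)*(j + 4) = j^2 + 3*j - 4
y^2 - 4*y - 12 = (y - 6)*(y + 2)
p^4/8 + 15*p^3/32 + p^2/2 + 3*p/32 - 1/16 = (p/4 + 1/4)*(p/2 + 1/2)*(p - 1/4)*(p + 2)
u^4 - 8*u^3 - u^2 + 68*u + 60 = (u - 6)*(u - 5)*(u + 1)*(u + 2)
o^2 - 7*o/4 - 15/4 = (o - 3)*(o + 5/4)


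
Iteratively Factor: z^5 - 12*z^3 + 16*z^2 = (z + 4)*(z^4 - 4*z^3 + 4*z^2) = (z - 2)*(z + 4)*(z^3 - 2*z^2) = z*(z - 2)*(z + 4)*(z^2 - 2*z) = z^2*(z - 2)*(z + 4)*(z - 2)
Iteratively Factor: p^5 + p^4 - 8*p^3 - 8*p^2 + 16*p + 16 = (p + 2)*(p^4 - p^3 - 6*p^2 + 4*p + 8) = (p - 2)*(p + 2)*(p^3 + p^2 - 4*p - 4) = (p - 2)^2*(p + 2)*(p^2 + 3*p + 2) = (p - 2)^2*(p + 1)*(p + 2)*(p + 2)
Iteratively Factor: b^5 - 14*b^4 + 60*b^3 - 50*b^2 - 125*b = (b - 5)*(b^4 - 9*b^3 + 15*b^2 + 25*b) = (b - 5)^2*(b^3 - 4*b^2 - 5*b) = (b - 5)^3*(b^2 + b) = (b - 5)^3*(b + 1)*(b)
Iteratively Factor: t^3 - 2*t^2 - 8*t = (t)*(t^2 - 2*t - 8) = t*(t + 2)*(t - 4)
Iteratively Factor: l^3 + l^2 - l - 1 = (l + 1)*(l^2 - 1) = (l + 1)^2*(l - 1)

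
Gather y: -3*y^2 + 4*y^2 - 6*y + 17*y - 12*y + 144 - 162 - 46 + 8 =y^2 - y - 56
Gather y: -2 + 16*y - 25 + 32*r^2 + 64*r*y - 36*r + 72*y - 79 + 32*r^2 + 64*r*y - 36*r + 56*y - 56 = 64*r^2 - 72*r + y*(128*r + 144) - 162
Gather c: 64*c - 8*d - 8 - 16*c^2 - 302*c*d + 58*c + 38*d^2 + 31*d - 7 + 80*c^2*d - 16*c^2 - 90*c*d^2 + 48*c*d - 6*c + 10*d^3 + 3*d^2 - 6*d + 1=c^2*(80*d - 32) + c*(-90*d^2 - 254*d + 116) + 10*d^3 + 41*d^2 + 17*d - 14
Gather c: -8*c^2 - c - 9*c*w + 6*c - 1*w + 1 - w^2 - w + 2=-8*c^2 + c*(5 - 9*w) - w^2 - 2*w + 3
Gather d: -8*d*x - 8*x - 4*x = -8*d*x - 12*x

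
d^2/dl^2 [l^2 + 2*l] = 2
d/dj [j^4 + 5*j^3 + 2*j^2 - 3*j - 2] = 4*j^3 + 15*j^2 + 4*j - 3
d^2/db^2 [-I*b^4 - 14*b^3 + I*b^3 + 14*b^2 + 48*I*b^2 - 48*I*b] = -12*I*b^2 + 6*b*(-14 + I) + 28 + 96*I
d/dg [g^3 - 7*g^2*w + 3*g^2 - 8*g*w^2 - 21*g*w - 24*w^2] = 3*g^2 - 14*g*w + 6*g - 8*w^2 - 21*w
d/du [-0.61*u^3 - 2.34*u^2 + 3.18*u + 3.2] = -1.83*u^2 - 4.68*u + 3.18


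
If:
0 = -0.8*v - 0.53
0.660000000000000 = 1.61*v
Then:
No Solution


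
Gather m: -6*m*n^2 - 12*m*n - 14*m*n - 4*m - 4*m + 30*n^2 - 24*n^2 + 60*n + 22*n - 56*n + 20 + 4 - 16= m*(-6*n^2 - 26*n - 8) + 6*n^2 + 26*n + 8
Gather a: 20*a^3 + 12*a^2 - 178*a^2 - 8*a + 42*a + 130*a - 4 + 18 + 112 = 20*a^3 - 166*a^2 + 164*a + 126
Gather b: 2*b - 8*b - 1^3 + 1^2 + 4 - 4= -6*b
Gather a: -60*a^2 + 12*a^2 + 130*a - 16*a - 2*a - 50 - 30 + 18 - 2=-48*a^2 + 112*a - 64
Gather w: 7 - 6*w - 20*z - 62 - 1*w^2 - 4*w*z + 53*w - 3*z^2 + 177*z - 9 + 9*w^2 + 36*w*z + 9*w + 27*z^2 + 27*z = 8*w^2 + w*(32*z + 56) + 24*z^2 + 184*z - 64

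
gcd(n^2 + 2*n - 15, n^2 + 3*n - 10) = n + 5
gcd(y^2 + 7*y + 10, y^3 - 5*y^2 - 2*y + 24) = y + 2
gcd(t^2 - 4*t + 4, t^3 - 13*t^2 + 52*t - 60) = t - 2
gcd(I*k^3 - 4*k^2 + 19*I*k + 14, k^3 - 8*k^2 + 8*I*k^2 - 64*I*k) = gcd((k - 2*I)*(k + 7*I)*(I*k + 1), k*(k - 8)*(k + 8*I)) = 1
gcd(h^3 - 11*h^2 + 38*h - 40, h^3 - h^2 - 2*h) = h - 2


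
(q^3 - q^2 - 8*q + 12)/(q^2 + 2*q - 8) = (q^2 + q - 6)/(q + 4)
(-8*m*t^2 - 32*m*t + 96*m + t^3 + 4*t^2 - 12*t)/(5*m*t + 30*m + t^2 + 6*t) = (-8*m*t + 16*m + t^2 - 2*t)/(5*m + t)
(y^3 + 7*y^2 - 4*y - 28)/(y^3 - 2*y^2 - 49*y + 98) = (y + 2)/(y - 7)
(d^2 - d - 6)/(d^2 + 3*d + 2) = (d - 3)/(d + 1)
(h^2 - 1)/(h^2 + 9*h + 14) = (h^2 - 1)/(h^2 + 9*h + 14)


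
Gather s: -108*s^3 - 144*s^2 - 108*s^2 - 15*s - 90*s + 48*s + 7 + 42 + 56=-108*s^3 - 252*s^2 - 57*s + 105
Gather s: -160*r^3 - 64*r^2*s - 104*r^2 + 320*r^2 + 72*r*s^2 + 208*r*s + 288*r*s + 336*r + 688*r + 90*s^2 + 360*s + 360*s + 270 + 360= -160*r^3 + 216*r^2 + 1024*r + s^2*(72*r + 90) + s*(-64*r^2 + 496*r + 720) + 630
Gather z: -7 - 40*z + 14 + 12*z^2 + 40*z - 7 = 12*z^2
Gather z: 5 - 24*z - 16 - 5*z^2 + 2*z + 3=-5*z^2 - 22*z - 8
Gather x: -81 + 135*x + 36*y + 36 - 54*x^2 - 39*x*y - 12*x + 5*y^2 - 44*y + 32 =-54*x^2 + x*(123 - 39*y) + 5*y^2 - 8*y - 13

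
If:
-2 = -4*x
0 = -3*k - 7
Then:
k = -7/3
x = 1/2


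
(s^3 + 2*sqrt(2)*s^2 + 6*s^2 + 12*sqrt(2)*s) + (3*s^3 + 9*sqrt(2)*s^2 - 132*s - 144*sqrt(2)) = 4*s^3 + 6*s^2 + 11*sqrt(2)*s^2 - 132*s + 12*sqrt(2)*s - 144*sqrt(2)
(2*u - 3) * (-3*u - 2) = -6*u^2 + 5*u + 6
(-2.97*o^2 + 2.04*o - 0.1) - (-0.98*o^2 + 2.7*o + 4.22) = -1.99*o^2 - 0.66*o - 4.32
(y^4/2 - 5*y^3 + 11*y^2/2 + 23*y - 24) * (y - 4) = y^5/2 - 7*y^4 + 51*y^3/2 + y^2 - 116*y + 96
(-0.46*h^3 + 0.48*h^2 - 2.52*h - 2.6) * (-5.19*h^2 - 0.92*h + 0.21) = 2.3874*h^5 - 2.068*h^4 + 12.5406*h^3 + 15.9132*h^2 + 1.8628*h - 0.546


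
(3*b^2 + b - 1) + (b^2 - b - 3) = 4*b^2 - 4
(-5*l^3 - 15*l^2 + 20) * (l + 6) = -5*l^4 - 45*l^3 - 90*l^2 + 20*l + 120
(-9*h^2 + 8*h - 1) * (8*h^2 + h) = -72*h^4 + 55*h^3 - h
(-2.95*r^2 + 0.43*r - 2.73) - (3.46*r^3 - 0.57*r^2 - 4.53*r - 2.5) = -3.46*r^3 - 2.38*r^2 + 4.96*r - 0.23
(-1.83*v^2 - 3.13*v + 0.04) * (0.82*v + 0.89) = -1.5006*v^3 - 4.1953*v^2 - 2.7529*v + 0.0356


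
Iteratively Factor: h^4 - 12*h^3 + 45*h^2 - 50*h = (h - 5)*(h^3 - 7*h^2 + 10*h) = (h - 5)^2*(h^2 - 2*h) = h*(h - 5)^2*(h - 2)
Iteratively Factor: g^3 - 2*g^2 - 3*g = (g + 1)*(g^2 - 3*g) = g*(g + 1)*(g - 3)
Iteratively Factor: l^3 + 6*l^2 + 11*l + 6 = (l + 2)*(l^2 + 4*l + 3) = (l + 2)*(l + 3)*(l + 1)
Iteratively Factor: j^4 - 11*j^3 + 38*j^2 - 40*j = (j - 4)*(j^3 - 7*j^2 + 10*j) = j*(j - 4)*(j^2 - 7*j + 10) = j*(j - 4)*(j - 2)*(j - 5)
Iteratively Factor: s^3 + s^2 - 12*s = (s)*(s^2 + s - 12) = s*(s - 3)*(s + 4)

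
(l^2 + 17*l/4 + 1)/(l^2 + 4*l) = (l + 1/4)/l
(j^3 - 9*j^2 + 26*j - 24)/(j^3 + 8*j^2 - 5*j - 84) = (j^2 - 6*j + 8)/(j^2 + 11*j + 28)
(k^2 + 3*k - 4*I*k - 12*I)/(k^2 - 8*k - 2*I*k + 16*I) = (k^2 + k*(3 - 4*I) - 12*I)/(k^2 - 2*k*(4 + I) + 16*I)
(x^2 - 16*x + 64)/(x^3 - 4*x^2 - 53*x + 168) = (x - 8)/(x^2 + 4*x - 21)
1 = 1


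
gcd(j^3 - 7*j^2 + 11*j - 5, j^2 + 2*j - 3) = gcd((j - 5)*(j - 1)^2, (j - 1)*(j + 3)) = j - 1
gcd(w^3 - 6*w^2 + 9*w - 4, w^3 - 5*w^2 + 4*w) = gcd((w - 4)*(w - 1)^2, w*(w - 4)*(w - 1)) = w^2 - 5*w + 4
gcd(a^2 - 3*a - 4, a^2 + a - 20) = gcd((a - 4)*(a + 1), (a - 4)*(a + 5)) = a - 4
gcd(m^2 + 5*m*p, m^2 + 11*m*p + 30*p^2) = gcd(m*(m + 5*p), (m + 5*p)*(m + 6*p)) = m + 5*p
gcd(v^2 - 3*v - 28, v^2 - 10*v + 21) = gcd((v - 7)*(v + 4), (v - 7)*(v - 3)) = v - 7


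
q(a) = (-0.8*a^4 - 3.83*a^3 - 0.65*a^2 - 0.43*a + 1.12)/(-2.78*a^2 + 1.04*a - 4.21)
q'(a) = (5.56*a - 1.04)*(-0.8*a^4 - 3.83*a^3 - 0.65*a^2 - 0.43*a + 1.12)/(-2.78*a^2 + 1.04*a - 4.21)^2 + (-3.2*a^3 - 11.49*a^2 - 1.3*a - 0.43)/(-2.78*a^2 + 1.04*a - 4.21)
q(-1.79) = -0.91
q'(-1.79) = 0.44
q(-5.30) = 0.86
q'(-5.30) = -1.52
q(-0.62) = -0.33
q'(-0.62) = 0.31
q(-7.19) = 4.79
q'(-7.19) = -2.63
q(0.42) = -0.12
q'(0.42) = 0.80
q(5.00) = 14.54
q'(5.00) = 4.45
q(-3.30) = -1.01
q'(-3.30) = -0.35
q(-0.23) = -0.27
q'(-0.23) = 0.02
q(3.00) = 6.67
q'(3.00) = 3.44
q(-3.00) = -1.09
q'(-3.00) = -0.18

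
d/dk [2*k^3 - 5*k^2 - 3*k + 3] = 6*k^2 - 10*k - 3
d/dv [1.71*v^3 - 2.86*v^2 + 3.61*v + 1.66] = 5.13*v^2 - 5.72*v + 3.61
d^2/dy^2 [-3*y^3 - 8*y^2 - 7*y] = -18*y - 16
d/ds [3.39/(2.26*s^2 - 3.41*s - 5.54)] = (11.5599 - 15.3228*s)/(-2.26*s^2 + 3.41*s + 5.54)^2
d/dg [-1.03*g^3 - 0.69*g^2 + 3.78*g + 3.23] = -3.09*g^2 - 1.38*g + 3.78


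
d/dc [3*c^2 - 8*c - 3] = 6*c - 8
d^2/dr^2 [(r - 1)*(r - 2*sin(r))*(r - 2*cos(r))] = 2*sqrt(2)*r^2*sin(r + pi/4) + 6*r*sin(r) - 8*r*sin(2*r) - 10*r*cos(r) + 6*r - 8*sin(r) + 8*sqrt(2)*sin(2*r + pi/4) - 2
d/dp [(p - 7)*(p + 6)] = 2*p - 1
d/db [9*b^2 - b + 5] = 18*b - 1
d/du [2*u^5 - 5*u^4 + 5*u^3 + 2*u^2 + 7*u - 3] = 10*u^4 - 20*u^3 + 15*u^2 + 4*u + 7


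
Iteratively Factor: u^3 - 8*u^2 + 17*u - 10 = (u - 1)*(u^2 - 7*u + 10) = (u - 5)*(u - 1)*(u - 2)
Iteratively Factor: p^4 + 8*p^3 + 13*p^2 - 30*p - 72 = (p - 2)*(p^3 + 10*p^2 + 33*p + 36) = (p - 2)*(p + 3)*(p^2 + 7*p + 12) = (p - 2)*(p + 3)*(p + 4)*(p + 3)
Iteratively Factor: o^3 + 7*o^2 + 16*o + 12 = (o + 2)*(o^2 + 5*o + 6) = (o + 2)*(o + 3)*(o + 2)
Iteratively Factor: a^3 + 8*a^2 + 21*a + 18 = (a + 2)*(a^2 + 6*a + 9) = (a + 2)*(a + 3)*(a + 3)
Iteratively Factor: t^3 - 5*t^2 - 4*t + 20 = (t - 5)*(t^2 - 4) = (t - 5)*(t - 2)*(t + 2)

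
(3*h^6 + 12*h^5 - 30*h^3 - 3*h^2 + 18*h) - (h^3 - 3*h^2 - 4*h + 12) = 3*h^6 + 12*h^5 - 31*h^3 + 22*h - 12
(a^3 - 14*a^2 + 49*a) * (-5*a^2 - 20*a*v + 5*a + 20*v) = -5*a^5 - 20*a^4*v + 75*a^4 + 300*a^3*v - 315*a^3 - 1260*a^2*v + 245*a^2 + 980*a*v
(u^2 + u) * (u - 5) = u^3 - 4*u^2 - 5*u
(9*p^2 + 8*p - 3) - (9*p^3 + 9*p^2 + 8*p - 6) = 3 - 9*p^3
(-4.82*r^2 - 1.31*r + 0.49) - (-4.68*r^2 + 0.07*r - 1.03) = -0.140000000000001*r^2 - 1.38*r + 1.52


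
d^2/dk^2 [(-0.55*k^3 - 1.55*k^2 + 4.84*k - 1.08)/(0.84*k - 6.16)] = (-0.77616*k^3 + 17.07552*k^2 - 125.22048*k - 69.067264)/(0.592704*k^3 - 13.039488*k^2 + 95.622912*k - 233.744896)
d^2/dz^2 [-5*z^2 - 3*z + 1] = -10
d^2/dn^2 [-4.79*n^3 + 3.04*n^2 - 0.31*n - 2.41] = 6.08 - 28.74*n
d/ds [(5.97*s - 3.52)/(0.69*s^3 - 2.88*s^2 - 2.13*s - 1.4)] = (-8.2386*s^3 + 24.48*s^2 - 20.2752*s - 15.8556)/(0.4761*s^6 - 3.9744*s^5 + 5.355*s^4 + 10.3368*s^3 + 12.6009*s^2 + 5.964*s + 1.96)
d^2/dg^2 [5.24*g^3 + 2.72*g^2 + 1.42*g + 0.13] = 31.44*g + 5.44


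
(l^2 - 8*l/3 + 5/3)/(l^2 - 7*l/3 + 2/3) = (3*l^2 - 8*l + 5)/(3*l^2 - 7*l + 2)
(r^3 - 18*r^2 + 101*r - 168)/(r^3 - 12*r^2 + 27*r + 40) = (r^2 - 10*r + 21)/(r^2 - 4*r - 5)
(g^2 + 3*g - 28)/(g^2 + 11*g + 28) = (g - 4)/(g + 4)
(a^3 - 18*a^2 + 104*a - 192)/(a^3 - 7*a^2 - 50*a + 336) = (a - 4)/(a + 7)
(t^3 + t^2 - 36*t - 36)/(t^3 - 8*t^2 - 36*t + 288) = (t + 1)/(t - 8)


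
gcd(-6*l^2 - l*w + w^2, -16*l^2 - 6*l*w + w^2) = 2*l + w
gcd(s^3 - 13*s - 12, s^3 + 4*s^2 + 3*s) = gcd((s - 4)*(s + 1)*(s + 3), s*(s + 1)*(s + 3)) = s^2 + 4*s + 3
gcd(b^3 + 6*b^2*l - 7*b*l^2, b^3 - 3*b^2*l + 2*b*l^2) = b^2 - b*l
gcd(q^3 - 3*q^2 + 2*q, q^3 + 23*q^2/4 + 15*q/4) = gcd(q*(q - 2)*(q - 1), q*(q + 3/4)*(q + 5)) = q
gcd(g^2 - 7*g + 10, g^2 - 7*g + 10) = g^2 - 7*g + 10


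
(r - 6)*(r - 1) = r^2 - 7*r + 6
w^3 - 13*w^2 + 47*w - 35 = (w - 7)*(w - 5)*(w - 1)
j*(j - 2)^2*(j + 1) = j^4 - 3*j^3 + 4*j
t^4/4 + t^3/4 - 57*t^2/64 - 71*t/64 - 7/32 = (t/4 + 1/4)*(t - 2)*(t + 1/4)*(t + 7/4)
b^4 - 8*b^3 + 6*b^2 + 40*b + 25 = (b - 5)^2*(b + 1)^2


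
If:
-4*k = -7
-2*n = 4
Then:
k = 7/4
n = -2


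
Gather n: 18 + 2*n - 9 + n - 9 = 3*n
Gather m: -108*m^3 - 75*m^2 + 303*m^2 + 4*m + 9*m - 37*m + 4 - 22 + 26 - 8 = -108*m^3 + 228*m^2 - 24*m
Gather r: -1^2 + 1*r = r - 1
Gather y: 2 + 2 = 4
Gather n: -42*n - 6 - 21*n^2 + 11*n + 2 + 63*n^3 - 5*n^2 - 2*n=63*n^3 - 26*n^2 - 33*n - 4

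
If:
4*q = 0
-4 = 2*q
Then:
No Solution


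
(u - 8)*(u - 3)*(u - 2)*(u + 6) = u^4 - 7*u^3 - 32*u^2 + 228*u - 288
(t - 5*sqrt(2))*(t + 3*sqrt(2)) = t^2 - 2*sqrt(2)*t - 30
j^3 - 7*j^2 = j^2*(j - 7)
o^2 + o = o*(o + 1)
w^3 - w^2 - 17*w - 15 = (w - 5)*(w + 1)*(w + 3)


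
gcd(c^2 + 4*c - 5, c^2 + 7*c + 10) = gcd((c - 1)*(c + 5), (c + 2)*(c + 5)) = c + 5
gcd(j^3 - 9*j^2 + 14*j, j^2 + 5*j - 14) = j - 2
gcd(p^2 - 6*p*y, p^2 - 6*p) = p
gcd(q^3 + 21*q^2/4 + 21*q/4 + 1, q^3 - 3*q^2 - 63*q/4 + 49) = q + 4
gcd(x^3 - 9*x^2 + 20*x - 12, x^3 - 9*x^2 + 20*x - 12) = x^3 - 9*x^2 + 20*x - 12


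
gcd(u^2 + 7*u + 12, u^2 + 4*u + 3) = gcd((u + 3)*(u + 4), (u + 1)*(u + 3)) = u + 3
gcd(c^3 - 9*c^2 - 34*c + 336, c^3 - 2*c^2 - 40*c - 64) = c - 8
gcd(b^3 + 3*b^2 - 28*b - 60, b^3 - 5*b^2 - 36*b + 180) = b^2 + b - 30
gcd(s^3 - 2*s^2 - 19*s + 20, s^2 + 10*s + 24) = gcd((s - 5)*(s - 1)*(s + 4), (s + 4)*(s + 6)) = s + 4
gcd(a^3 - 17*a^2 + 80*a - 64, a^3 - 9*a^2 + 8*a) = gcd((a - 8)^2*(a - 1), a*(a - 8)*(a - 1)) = a^2 - 9*a + 8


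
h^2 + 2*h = h*(h + 2)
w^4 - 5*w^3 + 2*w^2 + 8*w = w*(w - 4)*(w - 2)*(w + 1)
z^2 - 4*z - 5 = (z - 5)*(z + 1)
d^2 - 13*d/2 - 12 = (d - 8)*(d + 3/2)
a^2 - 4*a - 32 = (a - 8)*(a + 4)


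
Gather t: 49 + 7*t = 7*t + 49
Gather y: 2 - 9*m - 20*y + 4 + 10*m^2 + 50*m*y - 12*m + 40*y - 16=10*m^2 - 21*m + y*(50*m + 20) - 10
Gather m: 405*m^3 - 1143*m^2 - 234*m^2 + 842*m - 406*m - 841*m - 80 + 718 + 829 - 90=405*m^3 - 1377*m^2 - 405*m + 1377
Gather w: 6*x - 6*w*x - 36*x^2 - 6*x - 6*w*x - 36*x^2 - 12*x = -12*w*x - 72*x^2 - 12*x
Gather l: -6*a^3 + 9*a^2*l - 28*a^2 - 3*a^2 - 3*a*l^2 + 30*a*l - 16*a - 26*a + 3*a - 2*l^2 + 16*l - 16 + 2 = -6*a^3 - 31*a^2 - 39*a + l^2*(-3*a - 2) + l*(9*a^2 + 30*a + 16) - 14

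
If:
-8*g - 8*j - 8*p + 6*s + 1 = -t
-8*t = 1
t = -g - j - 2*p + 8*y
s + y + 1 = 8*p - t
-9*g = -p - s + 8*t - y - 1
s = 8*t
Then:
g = 391/4032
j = -2861/4032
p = -113/4032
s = -1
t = -1/8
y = -25/252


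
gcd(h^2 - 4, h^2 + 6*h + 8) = h + 2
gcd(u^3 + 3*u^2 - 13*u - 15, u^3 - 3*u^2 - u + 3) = u^2 - 2*u - 3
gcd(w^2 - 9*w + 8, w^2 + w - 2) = w - 1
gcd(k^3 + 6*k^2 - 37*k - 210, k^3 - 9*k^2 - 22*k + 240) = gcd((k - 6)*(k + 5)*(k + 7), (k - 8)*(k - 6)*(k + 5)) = k^2 - k - 30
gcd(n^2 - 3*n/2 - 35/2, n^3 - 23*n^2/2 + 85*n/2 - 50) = n - 5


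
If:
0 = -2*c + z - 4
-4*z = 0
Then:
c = -2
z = 0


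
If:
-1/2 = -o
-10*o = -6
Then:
No Solution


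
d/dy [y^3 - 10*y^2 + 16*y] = 3*y^2 - 20*y + 16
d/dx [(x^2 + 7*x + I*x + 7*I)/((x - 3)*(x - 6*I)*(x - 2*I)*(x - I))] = (-2*x^5 + x^4*(-18 + 6*I) + x^3*(24 + 104*I) + x^2*(38 - 94*I) + x*(378 + 208*I) + 120 - 672*I)/(x^8 + x^7*(-6 - 18*I) + x^6*(-112 + 108*I) + x^5*(726 + 222*I) + x^4*(-473 - 2304*I) + x^3*(-3696 + 2976*I) + x^2*(5400 + 2880*I) + x*(864 - 4320*I) - 1296)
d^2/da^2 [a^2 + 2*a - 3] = 2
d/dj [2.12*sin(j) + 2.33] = 2.12*cos(j)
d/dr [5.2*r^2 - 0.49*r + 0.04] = 10.4*r - 0.49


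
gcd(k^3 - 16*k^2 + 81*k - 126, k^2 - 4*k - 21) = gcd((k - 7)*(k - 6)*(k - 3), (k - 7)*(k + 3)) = k - 7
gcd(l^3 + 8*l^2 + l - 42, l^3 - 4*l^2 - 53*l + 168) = l + 7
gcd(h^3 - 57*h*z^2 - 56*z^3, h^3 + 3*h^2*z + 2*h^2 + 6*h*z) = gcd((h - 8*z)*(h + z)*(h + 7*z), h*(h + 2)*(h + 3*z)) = 1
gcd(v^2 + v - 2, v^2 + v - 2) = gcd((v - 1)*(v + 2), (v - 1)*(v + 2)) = v^2 + v - 2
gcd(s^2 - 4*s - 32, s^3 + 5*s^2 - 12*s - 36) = 1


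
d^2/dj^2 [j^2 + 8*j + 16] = 2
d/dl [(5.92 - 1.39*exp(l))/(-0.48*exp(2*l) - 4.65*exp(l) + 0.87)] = (-0.6672*exp(2*l) + 5.6832*exp(l) + 26.3187)*exp(l)/(0.2304*exp(4*l) + 4.464*exp(3*l) + 20.7873*exp(2*l) - 8.091*exp(l) + 0.7569)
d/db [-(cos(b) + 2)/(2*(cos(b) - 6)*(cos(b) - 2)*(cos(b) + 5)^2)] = (-3*cos(b)^3 + 3*cos(b)^2 + 16*cos(b) + 92)*sin(b)/(2*(cos(b) - 6)^2*(cos(b) - 2)^2*(cos(b) + 5)^3)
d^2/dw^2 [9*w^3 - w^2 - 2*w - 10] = 54*w - 2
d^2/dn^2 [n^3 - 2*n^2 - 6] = 6*n - 4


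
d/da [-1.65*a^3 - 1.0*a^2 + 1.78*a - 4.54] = -4.95*a^2 - 2.0*a + 1.78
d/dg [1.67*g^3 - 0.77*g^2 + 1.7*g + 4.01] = 5.01*g^2 - 1.54*g + 1.7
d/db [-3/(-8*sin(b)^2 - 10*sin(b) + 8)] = -3*(8*sin(b) + 5)*cos(b)/(2*(5*sin(b) - 4*cos(b)^2)^2)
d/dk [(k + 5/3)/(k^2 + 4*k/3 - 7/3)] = (-9*k^2 - 30*k - 41)/(9*k^4 + 24*k^3 - 26*k^2 - 56*k + 49)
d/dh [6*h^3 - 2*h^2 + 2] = 2*h*(9*h - 2)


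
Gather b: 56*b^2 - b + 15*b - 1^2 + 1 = 56*b^2 + 14*b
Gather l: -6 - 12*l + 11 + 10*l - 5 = -2*l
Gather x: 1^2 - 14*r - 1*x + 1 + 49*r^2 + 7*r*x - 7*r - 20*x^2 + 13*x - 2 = 49*r^2 - 21*r - 20*x^2 + x*(7*r + 12)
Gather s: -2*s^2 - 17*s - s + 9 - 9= -2*s^2 - 18*s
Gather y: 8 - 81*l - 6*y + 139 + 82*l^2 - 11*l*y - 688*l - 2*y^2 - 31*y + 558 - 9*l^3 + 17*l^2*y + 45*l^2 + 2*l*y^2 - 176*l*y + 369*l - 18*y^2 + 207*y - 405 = -9*l^3 + 127*l^2 - 400*l + y^2*(2*l - 20) + y*(17*l^2 - 187*l + 170) + 300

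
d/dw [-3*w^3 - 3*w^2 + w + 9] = -9*w^2 - 6*w + 1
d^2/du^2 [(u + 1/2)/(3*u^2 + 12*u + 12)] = (2*u - 5)/(3*(u^4 + 8*u^3 + 24*u^2 + 32*u + 16))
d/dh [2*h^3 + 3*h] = 6*h^2 + 3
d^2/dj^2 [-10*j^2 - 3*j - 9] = -20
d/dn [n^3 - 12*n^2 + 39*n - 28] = 3*n^2 - 24*n + 39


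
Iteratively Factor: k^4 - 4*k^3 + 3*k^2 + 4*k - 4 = (k - 2)*(k^3 - 2*k^2 - k + 2) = (k - 2)*(k + 1)*(k^2 - 3*k + 2) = (k - 2)*(k - 1)*(k + 1)*(k - 2)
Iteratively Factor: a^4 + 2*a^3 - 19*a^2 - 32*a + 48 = (a + 4)*(a^3 - 2*a^2 - 11*a + 12) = (a - 1)*(a + 4)*(a^2 - a - 12) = (a - 1)*(a + 3)*(a + 4)*(a - 4)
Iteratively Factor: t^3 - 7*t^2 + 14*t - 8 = (t - 2)*(t^2 - 5*t + 4) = (t - 4)*(t - 2)*(t - 1)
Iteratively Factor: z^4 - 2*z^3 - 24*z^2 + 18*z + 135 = (z + 3)*(z^3 - 5*z^2 - 9*z + 45) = (z + 3)^2*(z^2 - 8*z + 15) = (z - 5)*(z + 3)^2*(z - 3)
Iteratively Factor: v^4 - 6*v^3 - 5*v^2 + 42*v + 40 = (v + 1)*(v^3 - 7*v^2 + 2*v + 40) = (v - 4)*(v + 1)*(v^2 - 3*v - 10) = (v - 5)*(v - 4)*(v + 1)*(v + 2)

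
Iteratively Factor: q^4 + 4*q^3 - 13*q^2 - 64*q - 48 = (q + 3)*(q^3 + q^2 - 16*q - 16) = (q + 1)*(q + 3)*(q^2 - 16) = (q - 4)*(q + 1)*(q + 3)*(q + 4)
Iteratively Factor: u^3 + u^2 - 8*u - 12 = (u + 2)*(u^2 - u - 6) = (u + 2)^2*(u - 3)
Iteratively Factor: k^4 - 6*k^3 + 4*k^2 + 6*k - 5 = (k - 1)*(k^3 - 5*k^2 - k + 5) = (k - 1)*(k + 1)*(k^2 - 6*k + 5) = (k - 5)*(k - 1)*(k + 1)*(k - 1)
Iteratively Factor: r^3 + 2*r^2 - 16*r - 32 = (r + 2)*(r^2 - 16) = (r + 2)*(r + 4)*(r - 4)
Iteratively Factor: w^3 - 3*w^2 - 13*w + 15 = (w + 3)*(w^2 - 6*w + 5) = (w - 1)*(w + 3)*(w - 5)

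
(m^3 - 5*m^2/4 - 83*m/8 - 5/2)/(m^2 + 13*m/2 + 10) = (m^2 - 15*m/4 - 1)/(m + 4)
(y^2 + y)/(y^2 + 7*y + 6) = y/(y + 6)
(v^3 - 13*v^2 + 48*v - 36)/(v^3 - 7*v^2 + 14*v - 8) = (v^2 - 12*v + 36)/(v^2 - 6*v + 8)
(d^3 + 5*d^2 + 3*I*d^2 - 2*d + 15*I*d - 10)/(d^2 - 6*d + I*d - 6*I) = (d^2 + d*(5 + 2*I) + 10*I)/(d - 6)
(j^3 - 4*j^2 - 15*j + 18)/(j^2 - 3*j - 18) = j - 1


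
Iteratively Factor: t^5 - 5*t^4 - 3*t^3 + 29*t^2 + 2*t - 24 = (t + 2)*(t^4 - 7*t^3 + 11*t^2 + 7*t - 12) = (t - 3)*(t + 2)*(t^3 - 4*t^2 - t + 4) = (t - 4)*(t - 3)*(t + 2)*(t^2 - 1) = (t - 4)*(t - 3)*(t + 1)*(t + 2)*(t - 1)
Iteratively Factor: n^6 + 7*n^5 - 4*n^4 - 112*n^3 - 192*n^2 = (n)*(n^5 + 7*n^4 - 4*n^3 - 112*n^2 - 192*n) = n^2*(n^4 + 7*n^3 - 4*n^2 - 112*n - 192) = n^2*(n + 3)*(n^3 + 4*n^2 - 16*n - 64) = n^2*(n + 3)*(n + 4)*(n^2 - 16) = n^2*(n + 3)*(n + 4)^2*(n - 4)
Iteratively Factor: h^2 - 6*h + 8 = (h - 4)*(h - 2)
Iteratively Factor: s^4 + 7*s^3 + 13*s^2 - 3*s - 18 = (s + 3)*(s^3 + 4*s^2 + s - 6) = (s - 1)*(s + 3)*(s^2 + 5*s + 6) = (s - 1)*(s + 3)^2*(s + 2)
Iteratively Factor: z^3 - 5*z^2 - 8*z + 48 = (z - 4)*(z^2 - z - 12) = (z - 4)*(z + 3)*(z - 4)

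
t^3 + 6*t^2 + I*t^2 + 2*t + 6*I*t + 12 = (t + 6)*(t - I)*(t + 2*I)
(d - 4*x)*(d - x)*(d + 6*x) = d^3 + d^2*x - 26*d*x^2 + 24*x^3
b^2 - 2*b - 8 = (b - 4)*(b + 2)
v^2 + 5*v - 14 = (v - 2)*(v + 7)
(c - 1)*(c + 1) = c^2 - 1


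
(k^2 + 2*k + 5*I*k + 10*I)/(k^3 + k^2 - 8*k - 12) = (k + 5*I)/(k^2 - k - 6)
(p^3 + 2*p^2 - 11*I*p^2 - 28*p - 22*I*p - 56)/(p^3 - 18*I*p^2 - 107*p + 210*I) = (p^2 + p*(2 - 4*I) - 8*I)/(p^2 - 11*I*p - 30)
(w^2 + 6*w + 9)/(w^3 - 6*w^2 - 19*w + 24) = (w + 3)/(w^2 - 9*w + 8)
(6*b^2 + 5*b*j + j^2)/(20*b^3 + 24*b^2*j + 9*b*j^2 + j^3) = (3*b + j)/(10*b^2 + 7*b*j + j^2)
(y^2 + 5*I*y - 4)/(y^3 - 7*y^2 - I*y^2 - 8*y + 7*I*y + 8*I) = (y^2 + 5*I*y - 4)/(y^3 - y^2*(7 + I) + y*(-8 + 7*I) + 8*I)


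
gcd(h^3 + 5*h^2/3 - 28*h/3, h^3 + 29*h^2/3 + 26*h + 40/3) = h + 4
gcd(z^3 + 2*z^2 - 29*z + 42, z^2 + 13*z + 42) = z + 7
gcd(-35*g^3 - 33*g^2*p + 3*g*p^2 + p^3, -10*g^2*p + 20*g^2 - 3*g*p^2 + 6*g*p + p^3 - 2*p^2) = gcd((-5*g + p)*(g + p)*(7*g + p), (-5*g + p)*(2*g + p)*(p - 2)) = -5*g + p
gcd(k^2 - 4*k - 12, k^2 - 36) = k - 6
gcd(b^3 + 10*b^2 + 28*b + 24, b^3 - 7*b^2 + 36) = b + 2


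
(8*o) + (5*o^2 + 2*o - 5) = 5*o^2 + 10*o - 5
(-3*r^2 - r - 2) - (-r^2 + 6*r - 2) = -2*r^2 - 7*r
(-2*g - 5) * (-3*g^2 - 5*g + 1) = 6*g^3 + 25*g^2 + 23*g - 5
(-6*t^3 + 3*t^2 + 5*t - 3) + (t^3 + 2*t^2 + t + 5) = -5*t^3 + 5*t^2 + 6*t + 2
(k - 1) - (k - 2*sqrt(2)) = -1 + 2*sqrt(2)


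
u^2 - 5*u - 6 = (u - 6)*(u + 1)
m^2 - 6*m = m*(m - 6)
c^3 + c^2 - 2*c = c*(c - 1)*(c + 2)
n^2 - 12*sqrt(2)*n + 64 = (n - 8*sqrt(2))*(n - 4*sqrt(2))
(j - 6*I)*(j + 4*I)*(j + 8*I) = j^3 + 6*I*j^2 + 40*j + 192*I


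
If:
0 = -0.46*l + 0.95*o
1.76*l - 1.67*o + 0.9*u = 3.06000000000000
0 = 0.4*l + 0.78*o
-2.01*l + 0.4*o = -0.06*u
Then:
No Solution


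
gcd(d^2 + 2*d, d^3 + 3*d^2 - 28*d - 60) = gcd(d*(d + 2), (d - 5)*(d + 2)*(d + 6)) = d + 2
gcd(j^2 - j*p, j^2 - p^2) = -j + p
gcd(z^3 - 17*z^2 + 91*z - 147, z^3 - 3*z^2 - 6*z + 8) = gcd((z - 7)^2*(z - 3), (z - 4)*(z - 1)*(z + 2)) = 1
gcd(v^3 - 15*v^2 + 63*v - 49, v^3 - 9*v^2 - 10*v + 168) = v - 7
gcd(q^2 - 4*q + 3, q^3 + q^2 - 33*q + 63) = q - 3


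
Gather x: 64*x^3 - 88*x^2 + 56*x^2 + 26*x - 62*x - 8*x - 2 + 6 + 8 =64*x^3 - 32*x^2 - 44*x + 12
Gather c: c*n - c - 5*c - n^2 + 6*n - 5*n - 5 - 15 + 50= c*(n - 6) - n^2 + n + 30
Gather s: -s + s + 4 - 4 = 0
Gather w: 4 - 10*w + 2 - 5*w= 6 - 15*w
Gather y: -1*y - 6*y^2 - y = -6*y^2 - 2*y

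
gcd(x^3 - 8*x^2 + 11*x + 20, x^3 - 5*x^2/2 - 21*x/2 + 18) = x - 4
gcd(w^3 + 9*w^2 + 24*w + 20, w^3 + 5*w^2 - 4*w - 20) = w^2 + 7*w + 10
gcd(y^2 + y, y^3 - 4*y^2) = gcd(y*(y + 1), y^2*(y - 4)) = y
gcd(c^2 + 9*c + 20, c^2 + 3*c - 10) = c + 5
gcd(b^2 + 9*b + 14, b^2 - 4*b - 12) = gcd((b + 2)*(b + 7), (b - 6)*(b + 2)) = b + 2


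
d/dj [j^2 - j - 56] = 2*j - 1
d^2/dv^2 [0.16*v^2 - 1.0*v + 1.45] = 0.320000000000000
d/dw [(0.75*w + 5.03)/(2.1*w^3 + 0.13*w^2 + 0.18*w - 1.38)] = (1.575*w^3 + 0.0975*w^2 + 0.135*w - (0.75*w + 5.03)*(6.3*w^2 + 0.26*w + 0.18) - 1.035)/(2.1*w^3 + 0.13*w^2 + 0.18*w - 1.38)^2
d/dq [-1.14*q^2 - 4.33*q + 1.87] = -2.28*q - 4.33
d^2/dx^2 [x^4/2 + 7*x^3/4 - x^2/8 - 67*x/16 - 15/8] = 6*x^2 + 21*x/2 - 1/4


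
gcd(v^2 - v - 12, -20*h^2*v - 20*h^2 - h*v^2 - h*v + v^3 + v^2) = 1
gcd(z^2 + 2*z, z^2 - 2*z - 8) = z + 2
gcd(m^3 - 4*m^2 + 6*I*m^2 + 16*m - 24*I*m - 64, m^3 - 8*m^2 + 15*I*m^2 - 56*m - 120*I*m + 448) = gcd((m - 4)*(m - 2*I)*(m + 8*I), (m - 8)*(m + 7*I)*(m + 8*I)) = m + 8*I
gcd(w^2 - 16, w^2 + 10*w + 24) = w + 4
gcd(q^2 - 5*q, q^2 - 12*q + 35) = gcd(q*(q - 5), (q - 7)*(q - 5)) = q - 5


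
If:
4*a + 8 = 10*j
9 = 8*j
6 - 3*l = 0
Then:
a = 13/16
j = 9/8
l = 2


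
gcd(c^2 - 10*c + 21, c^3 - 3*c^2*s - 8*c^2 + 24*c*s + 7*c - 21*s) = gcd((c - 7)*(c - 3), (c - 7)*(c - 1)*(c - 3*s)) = c - 7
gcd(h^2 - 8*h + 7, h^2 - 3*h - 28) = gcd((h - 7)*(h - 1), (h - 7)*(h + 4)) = h - 7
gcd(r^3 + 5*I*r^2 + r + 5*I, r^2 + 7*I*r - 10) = r + 5*I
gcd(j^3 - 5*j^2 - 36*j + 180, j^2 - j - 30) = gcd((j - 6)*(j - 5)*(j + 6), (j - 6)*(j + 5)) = j - 6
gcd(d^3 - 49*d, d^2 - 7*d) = d^2 - 7*d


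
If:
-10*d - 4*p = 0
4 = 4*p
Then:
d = -2/5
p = 1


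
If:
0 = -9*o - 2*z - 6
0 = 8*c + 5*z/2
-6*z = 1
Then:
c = 5/96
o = -17/27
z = -1/6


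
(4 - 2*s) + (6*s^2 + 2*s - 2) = 6*s^2 + 2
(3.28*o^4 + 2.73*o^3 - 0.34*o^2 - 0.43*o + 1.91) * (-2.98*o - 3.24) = -9.7744*o^5 - 18.7626*o^4 - 7.832*o^3 + 2.383*o^2 - 4.2986*o - 6.1884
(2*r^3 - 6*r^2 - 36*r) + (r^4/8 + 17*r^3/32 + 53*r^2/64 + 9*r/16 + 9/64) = r^4/8 + 81*r^3/32 - 331*r^2/64 - 567*r/16 + 9/64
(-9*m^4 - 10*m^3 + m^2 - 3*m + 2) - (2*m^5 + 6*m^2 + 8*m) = -2*m^5 - 9*m^4 - 10*m^3 - 5*m^2 - 11*m + 2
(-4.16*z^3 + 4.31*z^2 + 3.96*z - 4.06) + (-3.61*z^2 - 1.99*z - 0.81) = -4.16*z^3 + 0.7*z^2 + 1.97*z - 4.87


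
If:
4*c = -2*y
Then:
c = -y/2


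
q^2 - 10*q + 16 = (q - 8)*(q - 2)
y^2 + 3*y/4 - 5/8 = (y - 1/2)*(y + 5/4)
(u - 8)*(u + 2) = u^2 - 6*u - 16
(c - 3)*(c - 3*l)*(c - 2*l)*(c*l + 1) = c^4*l - 5*c^3*l^2 - 3*c^3*l + c^3 + 6*c^2*l^3 + 15*c^2*l^2 - 5*c^2*l - 3*c^2 - 18*c*l^3 + 6*c*l^2 + 15*c*l - 18*l^2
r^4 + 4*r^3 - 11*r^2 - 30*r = r*(r - 3)*(r + 2)*(r + 5)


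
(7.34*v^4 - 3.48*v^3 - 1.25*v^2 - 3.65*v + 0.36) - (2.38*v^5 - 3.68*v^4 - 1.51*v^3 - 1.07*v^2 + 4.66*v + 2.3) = -2.38*v^5 + 11.02*v^4 - 1.97*v^3 - 0.18*v^2 - 8.31*v - 1.94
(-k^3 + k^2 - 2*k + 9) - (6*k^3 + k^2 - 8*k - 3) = -7*k^3 + 6*k + 12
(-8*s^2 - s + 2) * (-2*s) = 16*s^3 + 2*s^2 - 4*s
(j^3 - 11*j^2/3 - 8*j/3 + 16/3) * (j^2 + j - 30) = j^5 - 8*j^4/3 - 109*j^3/3 + 338*j^2/3 + 256*j/3 - 160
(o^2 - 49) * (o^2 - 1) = o^4 - 50*o^2 + 49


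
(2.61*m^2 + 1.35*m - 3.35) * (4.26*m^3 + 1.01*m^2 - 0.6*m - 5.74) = 11.1186*m^5 + 8.3871*m^4 - 14.4735*m^3 - 19.1749*m^2 - 5.739*m + 19.229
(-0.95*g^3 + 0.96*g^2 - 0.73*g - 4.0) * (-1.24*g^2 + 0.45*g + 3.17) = 1.178*g^5 - 1.6179*g^4 - 1.6743*g^3 + 7.6747*g^2 - 4.1141*g - 12.68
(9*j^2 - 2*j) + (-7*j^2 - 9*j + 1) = 2*j^2 - 11*j + 1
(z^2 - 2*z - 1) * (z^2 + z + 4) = z^4 - z^3 + z^2 - 9*z - 4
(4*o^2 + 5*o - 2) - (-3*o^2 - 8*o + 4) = 7*o^2 + 13*o - 6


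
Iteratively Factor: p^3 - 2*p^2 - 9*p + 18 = (p - 3)*(p^2 + p - 6) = (p - 3)*(p - 2)*(p + 3)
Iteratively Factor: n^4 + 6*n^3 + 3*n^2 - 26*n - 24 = (n + 1)*(n^3 + 5*n^2 - 2*n - 24) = (n + 1)*(n + 3)*(n^2 + 2*n - 8) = (n - 2)*(n + 1)*(n + 3)*(n + 4)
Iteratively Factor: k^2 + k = (k + 1)*(k)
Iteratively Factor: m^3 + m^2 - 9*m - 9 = (m + 3)*(m^2 - 2*m - 3) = (m - 3)*(m + 3)*(m + 1)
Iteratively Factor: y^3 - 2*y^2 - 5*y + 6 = (y + 2)*(y^2 - 4*y + 3) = (y - 1)*(y + 2)*(y - 3)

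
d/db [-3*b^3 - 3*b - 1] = -9*b^2 - 3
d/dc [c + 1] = 1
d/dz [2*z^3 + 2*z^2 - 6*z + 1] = 6*z^2 + 4*z - 6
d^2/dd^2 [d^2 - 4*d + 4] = 2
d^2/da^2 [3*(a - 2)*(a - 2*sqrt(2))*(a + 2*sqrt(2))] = 18*a - 12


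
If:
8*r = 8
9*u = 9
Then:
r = 1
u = 1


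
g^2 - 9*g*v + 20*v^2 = (g - 5*v)*(g - 4*v)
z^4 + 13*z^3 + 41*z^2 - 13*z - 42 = (z - 1)*(z + 1)*(z + 6)*(z + 7)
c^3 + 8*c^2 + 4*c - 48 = (c - 2)*(c + 4)*(c + 6)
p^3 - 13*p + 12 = (p - 3)*(p - 1)*(p + 4)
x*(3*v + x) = 3*v*x + x^2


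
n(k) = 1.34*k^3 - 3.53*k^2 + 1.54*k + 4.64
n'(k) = 4.02*k^2 - 7.06*k + 1.54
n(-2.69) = -51.13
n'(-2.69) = 49.62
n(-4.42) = -186.84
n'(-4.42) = 111.28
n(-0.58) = 2.30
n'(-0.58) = 6.99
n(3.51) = 24.50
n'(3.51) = 26.29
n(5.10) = 98.43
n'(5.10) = 70.09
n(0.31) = 4.82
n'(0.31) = -0.26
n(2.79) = 10.56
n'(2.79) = 13.13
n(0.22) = 4.82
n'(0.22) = 0.18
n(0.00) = 4.64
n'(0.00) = 1.54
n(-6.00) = -421.12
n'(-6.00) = 188.62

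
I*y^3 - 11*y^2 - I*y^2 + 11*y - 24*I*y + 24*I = (y + 3*I)*(y + 8*I)*(I*y - I)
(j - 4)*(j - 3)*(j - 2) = j^3 - 9*j^2 + 26*j - 24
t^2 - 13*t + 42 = (t - 7)*(t - 6)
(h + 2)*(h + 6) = h^2 + 8*h + 12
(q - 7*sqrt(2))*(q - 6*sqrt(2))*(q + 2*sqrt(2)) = q^3 - 11*sqrt(2)*q^2 + 32*q + 168*sqrt(2)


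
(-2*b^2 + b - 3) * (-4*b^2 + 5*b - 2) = 8*b^4 - 14*b^3 + 21*b^2 - 17*b + 6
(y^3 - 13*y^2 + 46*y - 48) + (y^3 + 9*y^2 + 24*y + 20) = 2*y^3 - 4*y^2 + 70*y - 28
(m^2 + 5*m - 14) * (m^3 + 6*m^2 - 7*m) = m^5 + 11*m^4 + 9*m^3 - 119*m^2 + 98*m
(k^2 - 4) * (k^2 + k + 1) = k^4 + k^3 - 3*k^2 - 4*k - 4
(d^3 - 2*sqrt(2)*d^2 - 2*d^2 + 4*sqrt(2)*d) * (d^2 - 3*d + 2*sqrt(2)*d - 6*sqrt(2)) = d^5 - 5*d^4 - 2*d^3 + 40*d^2 - 48*d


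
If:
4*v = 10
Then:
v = 5/2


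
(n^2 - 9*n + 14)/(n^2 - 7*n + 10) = (n - 7)/(n - 5)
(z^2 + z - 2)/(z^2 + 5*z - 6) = (z + 2)/(z + 6)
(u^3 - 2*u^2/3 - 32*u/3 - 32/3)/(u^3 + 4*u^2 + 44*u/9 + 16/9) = 3*(u - 4)/(3*u + 2)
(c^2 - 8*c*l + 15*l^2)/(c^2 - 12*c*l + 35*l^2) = (c - 3*l)/(c - 7*l)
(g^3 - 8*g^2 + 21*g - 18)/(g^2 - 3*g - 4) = (-g^3 + 8*g^2 - 21*g + 18)/(-g^2 + 3*g + 4)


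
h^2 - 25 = (h - 5)*(h + 5)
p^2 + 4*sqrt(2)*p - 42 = (p - 3*sqrt(2))*(p + 7*sqrt(2))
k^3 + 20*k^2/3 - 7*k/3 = k*(k - 1/3)*(k + 7)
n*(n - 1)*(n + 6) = n^3 + 5*n^2 - 6*n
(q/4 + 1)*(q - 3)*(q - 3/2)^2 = q^4/4 - q^3/2 - 51*q^2/16 + 153*q/16 - 27/4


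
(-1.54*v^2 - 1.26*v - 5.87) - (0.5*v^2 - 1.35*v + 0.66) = -2.04*v^2 + 0.0900000000000001*v - 6.53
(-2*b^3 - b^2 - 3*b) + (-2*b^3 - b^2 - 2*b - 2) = -4*b^3 - 2*b^2 - 5*b - 2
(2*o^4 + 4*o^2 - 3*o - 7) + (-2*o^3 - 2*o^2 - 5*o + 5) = 2*o^4 - 2*o^3 + 2*o^2 - 8*o - 2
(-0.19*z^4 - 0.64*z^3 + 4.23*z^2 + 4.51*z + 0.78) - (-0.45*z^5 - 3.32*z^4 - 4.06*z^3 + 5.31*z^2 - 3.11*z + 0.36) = 0.45*z^5 + 3.13*z^4 + 3.42*z^3 - 1.08*z^2 + 7.62*z + 0.42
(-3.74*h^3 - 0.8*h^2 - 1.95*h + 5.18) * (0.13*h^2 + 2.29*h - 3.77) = -0.4862*h^5 - 8.6686*h^4 + 12.0143*h^3 - 0.7761*h^2 + 19.2137*h - 19.5286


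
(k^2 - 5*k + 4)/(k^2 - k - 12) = (k - 1)/(k + 3)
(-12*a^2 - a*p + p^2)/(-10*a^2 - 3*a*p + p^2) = (12*a^2 + a*p - p^2)/(10*a^2 + 3*a*p - p^2)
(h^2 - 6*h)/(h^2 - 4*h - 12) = h/(h + 2)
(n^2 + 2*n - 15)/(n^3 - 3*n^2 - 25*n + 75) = 1/(n - 5)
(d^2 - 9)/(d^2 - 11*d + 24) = (d + 3)/(d - 8)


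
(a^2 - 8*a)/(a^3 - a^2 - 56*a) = 1/(a + 7)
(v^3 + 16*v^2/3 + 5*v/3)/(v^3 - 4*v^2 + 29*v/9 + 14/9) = 3*v*(v + 5)/(3*v^2 - 13*v + 14)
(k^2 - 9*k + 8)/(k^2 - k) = (k - 8)/k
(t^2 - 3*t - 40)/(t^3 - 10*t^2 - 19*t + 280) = 1/(t - 7)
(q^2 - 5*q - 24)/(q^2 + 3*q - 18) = (q^2 - 5*q - 24)/(q^2 + 3*q - 18)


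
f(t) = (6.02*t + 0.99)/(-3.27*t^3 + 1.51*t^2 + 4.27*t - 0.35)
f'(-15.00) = -0.00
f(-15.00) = -0.01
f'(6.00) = 0.02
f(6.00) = -0.06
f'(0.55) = -0.34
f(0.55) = 2.25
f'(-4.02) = -0.05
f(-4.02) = -0.11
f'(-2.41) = -0.28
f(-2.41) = -0.31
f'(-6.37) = -0.01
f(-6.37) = -0.04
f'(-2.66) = -0.20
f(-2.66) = -0.25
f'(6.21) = 0.02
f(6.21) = -0.05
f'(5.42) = 0.03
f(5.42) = -0.07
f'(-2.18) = -0.41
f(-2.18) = -0.39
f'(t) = (6.02*t + 0.99)*(9.81*t^2 - 3.02*t - 4.27)/(-3.27*t^3 + 1.51*t^2 + 4.27*t - 0.35)^2 + 6.02/(-3.27*t^3 + 1.51*t^2 + 4.27*t - 0.35) = (39.3708*t^3 + 0.621700000000001*t^2 - 2.9898*t - 6.3343)/(10.6929*t^6 - 9.8754*t^5 - 25.6457*t^4 + 15.1844*t^3 + 17.1759*t^2 - 2.989*t + 0.1225)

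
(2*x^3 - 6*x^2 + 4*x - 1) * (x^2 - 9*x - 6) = 2*x^5 - 24*x^4 + 46*x^3 - x^2 - 15*x + 6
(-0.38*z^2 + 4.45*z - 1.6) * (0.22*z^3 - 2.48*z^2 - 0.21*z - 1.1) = -0.0836*z^5 + 1.9214*z^4 - 11.3082*z^3 + 3.4515*z^2 - 4.559*z + 1.76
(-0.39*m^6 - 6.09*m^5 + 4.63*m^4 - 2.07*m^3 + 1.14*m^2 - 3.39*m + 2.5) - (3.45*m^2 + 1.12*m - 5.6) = -0.39*m^6 - 6.09*m^5 + 4.63*m^4 - 2.07*m^3 - 2.31*m^2 - 4.51*m + 8.1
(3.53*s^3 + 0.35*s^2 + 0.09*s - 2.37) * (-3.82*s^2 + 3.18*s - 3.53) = -13.4846*s^5 + 9.8884*s^4 - 11.6917*s^3 + 8.1041*s^2 - 7.8543*s + 8.3661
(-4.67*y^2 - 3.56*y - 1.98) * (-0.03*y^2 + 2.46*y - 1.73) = 0.1401*y^4 - 11.3814*y^3 - 0.6191*y^2 + 1.288*y + 3.4254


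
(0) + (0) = 0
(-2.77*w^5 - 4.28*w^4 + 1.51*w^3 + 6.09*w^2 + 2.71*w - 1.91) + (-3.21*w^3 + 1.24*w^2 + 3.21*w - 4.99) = -2.77*w^5 - 4.28*w^4 - 1.7*w^3 + 7.33*w^2 + 5.92*w - 6.9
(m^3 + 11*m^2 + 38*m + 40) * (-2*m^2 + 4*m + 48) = -2*m^5 - 18*m^4 + 16*m^3 + 600*m^2 + 1984*m + 1920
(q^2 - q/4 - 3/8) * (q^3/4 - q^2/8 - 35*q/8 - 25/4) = q^5/4 - 3*q^4/16 - 71*q^3/16 - 327*q^2/64 + 205*q/64 + 75/32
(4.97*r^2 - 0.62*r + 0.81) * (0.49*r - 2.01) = 2.4353*r^3 - 10.2935*r^2 + 1.6431*r - 1.6281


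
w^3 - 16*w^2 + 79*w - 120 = (w - 8)*(w - 5)*(w - 3)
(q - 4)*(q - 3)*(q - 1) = q^3 - 8*q^2 + 19*q - 12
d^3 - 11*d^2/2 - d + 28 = (d - 4)*(d - 7/2)*(d + 2)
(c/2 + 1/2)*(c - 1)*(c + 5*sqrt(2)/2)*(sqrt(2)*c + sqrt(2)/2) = sqrt(2)*c^4/2 + sqrt(2)*c^3/4 + 5*c^3/2 - sqrt(2)*c^2/2 + 5*c^2/4 - 5*c/2 - sqrt(2)*c/4 - 5/4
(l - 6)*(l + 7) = l^2 + l - 42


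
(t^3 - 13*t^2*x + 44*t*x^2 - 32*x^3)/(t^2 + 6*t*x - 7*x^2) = (t^2 - 12*t*x + 32*x^2)/(t + 7*x)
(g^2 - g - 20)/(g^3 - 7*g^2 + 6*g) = (g^2 - g - 20)/(g*(g^2 - 7*g + 6))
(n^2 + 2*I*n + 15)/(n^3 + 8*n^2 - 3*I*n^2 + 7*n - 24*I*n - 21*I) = (n + 5*I)/(n^2 + 8*n + 7)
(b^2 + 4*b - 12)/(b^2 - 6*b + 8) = (b + 6)/(b - 4)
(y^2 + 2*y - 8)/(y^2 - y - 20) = (y - 2)/(y - 5)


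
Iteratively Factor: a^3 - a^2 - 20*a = (a + 4)*(a^2 - 5*a) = (a - 5)*(a + 4)*(a)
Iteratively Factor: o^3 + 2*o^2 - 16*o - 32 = (o + 2)*(o^2 - 16) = (o + 2)*(o + 4)*(o - 4)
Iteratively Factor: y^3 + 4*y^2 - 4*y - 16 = (y + 2)*(y^2 + 2*y - 8) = (y + 2)*(y + 4)*(y - 2)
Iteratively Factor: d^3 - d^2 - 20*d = (d + 4)*(d^2 - 5*d) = (d - 5)*(d + 4)*(d)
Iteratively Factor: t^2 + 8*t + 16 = (t + 4)*(t + 4)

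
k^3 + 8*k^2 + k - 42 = (k - 2)*(k + 3)*(k + 7)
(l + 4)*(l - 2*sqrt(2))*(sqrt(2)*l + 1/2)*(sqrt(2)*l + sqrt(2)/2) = 2*l^4 - 7*sqrt(2)*l^3/2 + 9*l^3 - 63*sqrt(2)*l^2/4 + 2*l^2 - 7*sqrt(2)*l - 9*l - 4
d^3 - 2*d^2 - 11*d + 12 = (d - 4)*(d - 1)*(d + 3)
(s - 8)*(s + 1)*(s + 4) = s^3 - 3*s^2 - 36*s - 32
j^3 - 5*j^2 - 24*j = j*(j - 8)*(j + 3)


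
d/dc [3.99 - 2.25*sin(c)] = -2.25*cos(c)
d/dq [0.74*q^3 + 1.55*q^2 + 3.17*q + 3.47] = 2.22*q^2 + 3.1*q + 3.17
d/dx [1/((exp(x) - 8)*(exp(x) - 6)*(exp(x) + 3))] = (-(exp(x) - 8)*(exp(x) - 6) - (exp(x) - 8)*(exp(x) + 3) - (exp(x) - 6)*(exp(x) + 3))*exp(x)/((exp(x) - 8)^2*(exp(x) - 6)^2*(exp(x) + 3)^2)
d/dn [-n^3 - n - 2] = -3*n^2 - 1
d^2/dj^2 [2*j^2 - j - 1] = 4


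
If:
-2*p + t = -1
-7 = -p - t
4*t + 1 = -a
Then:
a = -55/3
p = 8/3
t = 13/3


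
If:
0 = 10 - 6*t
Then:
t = 5/3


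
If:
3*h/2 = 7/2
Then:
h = 7/3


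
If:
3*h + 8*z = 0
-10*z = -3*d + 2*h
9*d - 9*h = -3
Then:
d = -7/57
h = 4/19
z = -3/38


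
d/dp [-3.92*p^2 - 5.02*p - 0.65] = -7.84*p - 5.02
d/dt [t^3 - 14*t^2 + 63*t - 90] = 3*t^2 - 28*t + 63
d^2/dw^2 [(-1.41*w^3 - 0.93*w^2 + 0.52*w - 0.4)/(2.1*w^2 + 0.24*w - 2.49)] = (-9.38437199999998*w^3 - 34.706124*w^2 - 37.347966*w - 15.139962)/(9.261*w^6 + 3.1752*w^5 - 32.57982*w^4 - 7.515936*w^3 + 38.630358*w^2 + 4.464072*w - 15.438249)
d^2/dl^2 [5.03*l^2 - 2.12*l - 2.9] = 10.0600000000000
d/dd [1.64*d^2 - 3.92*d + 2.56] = 3.28*d - 3.92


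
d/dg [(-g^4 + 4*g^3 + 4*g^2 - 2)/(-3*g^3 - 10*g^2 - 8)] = g*(3*g^5 + 20*g^4 - 28*g^3 + 32*g^2 - 114*g - 104)/(9*g^6 + 60*g^5 + 100*g^4 + 48*g^3 + 160*g^2 + 64)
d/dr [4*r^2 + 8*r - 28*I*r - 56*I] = 8*r + 8 - 28*I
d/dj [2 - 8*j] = -8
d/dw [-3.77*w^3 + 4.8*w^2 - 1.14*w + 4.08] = -11.31*w^2 + 9.6*w - 1.14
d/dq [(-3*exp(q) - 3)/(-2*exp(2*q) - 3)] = 3*(-4*(exp(q) + 1)*exp(q) + 2*exp(2*q) + 3)*exp(q)/(2*exp(2*q) + 3)^2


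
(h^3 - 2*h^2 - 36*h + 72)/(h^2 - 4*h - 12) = (h^2 + 4*h - 12)/(h + 2)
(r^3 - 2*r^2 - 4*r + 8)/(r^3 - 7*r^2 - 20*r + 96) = (r^3 - 2*r^2 - 4*r + 8)/(r^3 - 7*r^2 - 20*r + 96)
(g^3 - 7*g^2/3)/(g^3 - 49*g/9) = 3*g/(3*g + 7)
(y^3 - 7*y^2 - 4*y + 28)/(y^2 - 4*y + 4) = (y^2 - 5*y - 14)/(y - 2)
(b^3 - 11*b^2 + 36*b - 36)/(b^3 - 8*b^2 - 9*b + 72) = (b^2 - 8*b + 12)/(b^2 - 5*b - 24)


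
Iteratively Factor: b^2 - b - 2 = (b + 1)*(b - 2)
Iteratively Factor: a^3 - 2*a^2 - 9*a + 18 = (a - 3)*(a^2 + a - 6) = (a - 3)*(a - 2)*(a + 3)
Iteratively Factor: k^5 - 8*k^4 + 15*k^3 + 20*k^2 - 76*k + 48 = (k - 3)*(k^4 - 5*k^3 + 20*k - 16) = (k - 3)*(k - 2)*(k^3 - 3*k^2 - 6*k + 8) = (k - 3)*(k - 2)*(k - 1)*(k^2 - 2*k - 8) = (k - 4)*(k - 3)*(k - 2)*(k - 1)*(k + 2)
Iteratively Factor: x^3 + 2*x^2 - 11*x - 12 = (x + 4)*(x^2 - 2*x - 3) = (x - 3)*(x + 4)*(x + 1)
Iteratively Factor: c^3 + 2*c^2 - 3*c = (c + 3)*(c^2 - c) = c*(c + 3)*(c - 1)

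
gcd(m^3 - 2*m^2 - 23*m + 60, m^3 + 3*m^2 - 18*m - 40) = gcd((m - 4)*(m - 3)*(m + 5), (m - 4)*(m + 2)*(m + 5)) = m^2 + m - 20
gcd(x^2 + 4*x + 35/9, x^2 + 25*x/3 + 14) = x + 7/3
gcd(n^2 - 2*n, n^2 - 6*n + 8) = n - 2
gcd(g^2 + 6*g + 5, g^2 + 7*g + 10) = g + 5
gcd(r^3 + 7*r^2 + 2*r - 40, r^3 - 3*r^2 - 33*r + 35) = r + 5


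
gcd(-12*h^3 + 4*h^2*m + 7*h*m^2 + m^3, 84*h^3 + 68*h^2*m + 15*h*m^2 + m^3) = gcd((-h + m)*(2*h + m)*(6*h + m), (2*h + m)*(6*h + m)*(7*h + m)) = 12*h^2 + 8*h*m + m^2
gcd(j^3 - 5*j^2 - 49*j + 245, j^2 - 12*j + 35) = j^2 - 12*j + 35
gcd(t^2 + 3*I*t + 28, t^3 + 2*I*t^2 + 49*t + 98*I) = t + 7*I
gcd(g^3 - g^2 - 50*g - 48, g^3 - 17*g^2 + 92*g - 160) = g - 8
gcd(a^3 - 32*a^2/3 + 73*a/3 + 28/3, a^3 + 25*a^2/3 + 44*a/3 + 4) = a + 1/3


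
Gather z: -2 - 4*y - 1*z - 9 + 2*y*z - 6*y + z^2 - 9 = -10*y + z^2 + z*(2*y - 1) - 20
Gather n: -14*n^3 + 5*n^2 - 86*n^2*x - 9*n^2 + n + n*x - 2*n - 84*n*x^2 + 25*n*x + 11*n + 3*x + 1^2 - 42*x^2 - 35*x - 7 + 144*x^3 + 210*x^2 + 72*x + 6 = -14*n^3 + n^2*(-86*x - 4) + n*(-84*x^2 + 26*x + 10) + 144*x^3 + 168*x^2 + 40*x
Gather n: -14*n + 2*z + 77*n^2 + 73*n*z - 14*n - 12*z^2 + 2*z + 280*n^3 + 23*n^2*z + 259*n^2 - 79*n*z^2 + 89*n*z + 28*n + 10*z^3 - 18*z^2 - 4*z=280*n^3 + n^2*(23*z + 336) + n*(-79*z^2 + 162*z) + 10*z^3 - 30*z^2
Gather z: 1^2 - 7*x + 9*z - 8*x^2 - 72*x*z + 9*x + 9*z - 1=-8*x^2 + 2*x + z*(18 - 72*x)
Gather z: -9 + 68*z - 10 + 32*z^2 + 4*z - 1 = 32*z^2 + 72*z - 20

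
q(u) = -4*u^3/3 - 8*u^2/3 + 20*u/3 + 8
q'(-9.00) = -269.33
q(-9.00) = 704.00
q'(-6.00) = -105.33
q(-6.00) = 160.00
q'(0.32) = 4.55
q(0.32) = 9.82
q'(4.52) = -99.16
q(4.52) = -139.47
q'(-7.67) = -187.74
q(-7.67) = 401.61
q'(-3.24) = -18.04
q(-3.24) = 3.76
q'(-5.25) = -75.58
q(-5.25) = 92.44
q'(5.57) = -147.14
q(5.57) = -268.01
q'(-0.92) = 8.19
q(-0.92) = 0.65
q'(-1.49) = 5.73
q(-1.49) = -3.44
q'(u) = -4*u^2 - 16*u/3 + 20/3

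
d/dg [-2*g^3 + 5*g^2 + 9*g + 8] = -6*g^2 + 10*g + 9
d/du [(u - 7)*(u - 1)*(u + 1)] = 3*u^2 - 14*u - 1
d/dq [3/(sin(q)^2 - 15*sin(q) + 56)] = 3*(15 - 2*sin(q))*cos(q)/(sin(q)^2 - 15*sin(q) + 56)^2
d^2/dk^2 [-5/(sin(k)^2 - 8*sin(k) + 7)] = 10*(2*sin(k)^3 - 10*sin(k)^2 + 5*sin(k) + 57)/((sin(k) - 7)^3*(sin(k) - 1)^2)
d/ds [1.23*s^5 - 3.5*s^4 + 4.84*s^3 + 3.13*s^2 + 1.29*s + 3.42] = 6.15*s^4 - 14.0*s^3 + 14.52*s^2 + 6.26*s + 1.29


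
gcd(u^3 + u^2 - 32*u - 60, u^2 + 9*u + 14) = u + 2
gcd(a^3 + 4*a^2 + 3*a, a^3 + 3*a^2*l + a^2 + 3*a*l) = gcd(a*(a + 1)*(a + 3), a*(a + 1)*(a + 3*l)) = a^2 + a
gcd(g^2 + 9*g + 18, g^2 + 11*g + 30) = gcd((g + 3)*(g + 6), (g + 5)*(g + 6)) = g + 6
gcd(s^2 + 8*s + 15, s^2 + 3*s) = s + 3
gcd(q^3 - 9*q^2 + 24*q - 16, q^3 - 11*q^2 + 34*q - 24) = q^2 - 5*q + 4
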